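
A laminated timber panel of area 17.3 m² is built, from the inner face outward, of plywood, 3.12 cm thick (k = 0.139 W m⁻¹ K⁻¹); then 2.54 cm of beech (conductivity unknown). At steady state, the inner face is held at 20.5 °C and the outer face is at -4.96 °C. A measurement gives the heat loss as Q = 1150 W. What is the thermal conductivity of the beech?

k = 0.160 W/m·K

ΣR = ΔT/Q = |20.5 − -4.96|/1150 = 0.02214 K/W
Known resistances:
  R_plywood = L/(kA) = 0.0312/(0.139·17.3) = 0.01297 K/W
R_beech = ΣR − ΣR_known = 0.02214 − 0.01297 = 0.009170 K/W
L/(kA) = 0.009170 ⇒ k = 0.0254/(0.009170·17.3) = 0.160 W/m·K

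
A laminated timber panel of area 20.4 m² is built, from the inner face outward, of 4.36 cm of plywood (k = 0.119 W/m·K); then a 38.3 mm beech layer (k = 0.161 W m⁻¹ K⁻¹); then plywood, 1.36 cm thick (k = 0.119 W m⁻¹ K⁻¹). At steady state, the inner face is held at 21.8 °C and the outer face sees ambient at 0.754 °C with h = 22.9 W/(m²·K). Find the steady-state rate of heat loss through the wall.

Treat each layer as a resistance in series:
  R_plywood = L/(kA) = 0.0436/(0.119·20.4) = 0.01796 K/W
  R_beech = L/(kA) = 0.0383/(0.161·20.4) = 0.01166 K/W
  R_plywood = L/(kA) = 0.0136/(0.119·20.4) = 0.005602 K/W
  R_conv,out = 1/(hA) = 1/(22.9·20.4) = 0.002141 K/W
ΣR = 0.01796 + 0.01166 + 0.005602 + 0.002141 = 0.03736 K/W
Q = ΔT/ΣR = (21.8 °C − 0.754 °C)/0.03736 = 563 W

Q = 563 W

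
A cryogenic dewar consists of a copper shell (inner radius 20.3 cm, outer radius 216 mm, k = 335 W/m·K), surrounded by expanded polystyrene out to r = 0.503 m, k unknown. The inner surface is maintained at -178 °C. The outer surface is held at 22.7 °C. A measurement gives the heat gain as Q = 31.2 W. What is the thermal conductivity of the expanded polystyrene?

ΣR = ΔT/Q = |-178 − 22.7|/31.2 = 6.433 K/W
Known resistances:
  R_copper = (1/0.203 − 1/0.216)/(4πk) = 0.2965/(4π·335) = 7.043×10^-5 K/W
R_expanded polystyrene = ΣR − ΣR_known = 6.433 − 7.043×10^-5 = 6.433 K/W
(1/r₁−1/r₂)/(4πk) = 6.433 ⇒ k = 2.642/(4π·6.433) = 0.0327 W/m·K

k = 0.0327 W/m·K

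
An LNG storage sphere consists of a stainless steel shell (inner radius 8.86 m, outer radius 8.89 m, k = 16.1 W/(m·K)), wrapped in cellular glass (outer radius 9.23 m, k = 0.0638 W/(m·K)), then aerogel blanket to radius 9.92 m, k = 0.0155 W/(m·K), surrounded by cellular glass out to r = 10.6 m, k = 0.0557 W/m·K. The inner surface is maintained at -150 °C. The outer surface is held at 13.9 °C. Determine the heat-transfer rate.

Resistance network (inner→outer):
  R_stainless steel = (1/8.86 − 1/8.89)/(4πk) = 3.809×10^-4/(4π·16.1) = 1.883×10^-6 K/W
  R_cellular glass = (1/8.89 − 1/9.23)/(4πk) = 0.004144/(4π·0.0638) = 0.005168 K/W
  R_aerogel blanket = (1/9.23 − 1/9.92)/(4πk) = 0.007536/(4π·0.0155) = 0.03869 K/W
  R_cellular glass = (1/9.92 − 1/10.6)/(4πk) = 0.006467/(4π·0.0557) = 0.009239 K/W
ΣR = 1.883×10^-6 + 0.005168 + 0.03869 + 0.009239 = 0.05310 K/W
Q = ΔT/ΣR = (-150 °C − 13.9 °C)/0.05310 = -3090 W
(Negative Q ⇒ heat flows inward; heat gain = 3090 W.)

Q = 3.09 kW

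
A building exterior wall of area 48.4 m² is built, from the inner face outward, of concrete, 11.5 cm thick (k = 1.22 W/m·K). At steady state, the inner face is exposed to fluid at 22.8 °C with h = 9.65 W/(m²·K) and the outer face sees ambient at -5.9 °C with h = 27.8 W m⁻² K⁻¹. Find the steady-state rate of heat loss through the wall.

Q = 5940 W

Series thermal resistances, inner to outer:
  R_conv,in = 1/(hA) = 1/(9.65·48.4) = 0.002141 K/W
  R_concrete = L/(kA) = 0.115/(1.22·48.4) = 0.001948 K/W
  R_conv,out = 1/(hA) = 1/(27.8·48.4) = 7.432×10^-4 K/W
ΣR = 0.002141 + 0.001948 + 7.432×10^-4 = 0.004832 K/W
Q = ΔT/ΣR = (22.8 °C − -5.9 °C)/0.004832 = 5940 W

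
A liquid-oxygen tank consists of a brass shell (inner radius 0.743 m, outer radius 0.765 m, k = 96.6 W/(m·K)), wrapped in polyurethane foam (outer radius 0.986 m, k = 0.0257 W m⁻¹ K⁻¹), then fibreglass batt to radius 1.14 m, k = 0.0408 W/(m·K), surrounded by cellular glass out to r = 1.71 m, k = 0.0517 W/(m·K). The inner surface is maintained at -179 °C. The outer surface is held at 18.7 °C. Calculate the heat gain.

Series thermal resistances, inner to outer:
  R_brass = (1/0.743 − 1/0.765)/(4πk) = 0.03871/(4π·96.6) = 3.188×10^-5 K/W
  R_polyurethane foam = (1/0.765 − 1/0.986)/(4πk) = 0.2930/(4π·0.0257) = 0.9072 K/W
  R_fibreglass batt = (1/0.986 − 1/1.14)/(4πk) = 0.1370/(4π·0.0408) = 0.2672 K/W
  R_cellular glass = (1/1.14 − 1/1.71)/(4πk) = 0.2924/(4π·0.0517) = 0.4501 K/W
ΣR = 3.188×10^-5 + 0.9072 + 0.2672 + 0.4501 = 1.625 K/W
Q = ΔT/ΣR = (-179 °C − 18.7 °C)/1.625 = -122 W
(Negative Q ⇒ heat flows inward; heat gain = 122 W.)

Q = 122 W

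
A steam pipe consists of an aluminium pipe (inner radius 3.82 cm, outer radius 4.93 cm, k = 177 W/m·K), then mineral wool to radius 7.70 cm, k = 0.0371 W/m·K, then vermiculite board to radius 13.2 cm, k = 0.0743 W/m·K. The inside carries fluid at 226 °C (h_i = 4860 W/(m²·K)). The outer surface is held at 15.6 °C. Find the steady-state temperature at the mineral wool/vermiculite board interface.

T = 94.8 °C

Series thermal resistances, inner to outer:
  R'_conv,in = 1/(2πr h) = 1/(2π·0.0382·4860) = 8.573×10^-4 m·K/W
  R'_aluminium = ln(0.0493/0.0382)/(2πk) = 0.2551/(2π·177) = 2.294×10^-4 m·K/W
  R'_mineral wool = ln(0.0770/0.0493)/(2πk) = 0.4459/(2π·0.0371) = 1.913 m·K/W
  R'_vermiculite board = ln(0.132/0.0770)/(2πk) = 0.5390/(2π·0.0743) = 1.155 m·K/W
ΣR = 8.573×10^-4 + 2.294×10^-4 + 1.913 + 1.155 = 3.069 m·K/W
Q' = ΔT/ΣR = (226 °C − 15.6 °C)/3.069 = 68.56 W/m
From the inner boundary to the mineral wool/vermiculite board interface, ΣR_partial = 1.914 m·K/W.
T_interface = T_in − Q'·ΣR_partial = 226 °C − (68.56)(1.914) = 94.8 °C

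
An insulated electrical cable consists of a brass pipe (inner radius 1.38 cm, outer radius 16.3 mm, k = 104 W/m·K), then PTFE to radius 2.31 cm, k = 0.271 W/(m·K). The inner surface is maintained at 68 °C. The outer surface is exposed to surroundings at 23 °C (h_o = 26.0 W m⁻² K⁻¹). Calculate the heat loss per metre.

Q' = 95.7 W/m

Resistance network (inner→outer):
  R'_brass = ln(0.0163/0.0138)/(2πk) = 0.1665/(2π·104) = 2.548×10^-4 m·K/W
  R'_PTFE = ln(0.0231/0.0163)/(2πk) = 0.3487/(2π·0.271) = 0.2048 m·K/W
  R'_conv,out = 1/(2πr h) = 1/(2π·0.0231·26.0) = 0.2650 m·K/W
ΣR = 2.548×10^-4 + 0.2048 + 0.2650 = 0.4701 m·K/W
Q' = ΔT/ΣR = (68 °C − 23 °C)/0.4701 = 95.7 W/m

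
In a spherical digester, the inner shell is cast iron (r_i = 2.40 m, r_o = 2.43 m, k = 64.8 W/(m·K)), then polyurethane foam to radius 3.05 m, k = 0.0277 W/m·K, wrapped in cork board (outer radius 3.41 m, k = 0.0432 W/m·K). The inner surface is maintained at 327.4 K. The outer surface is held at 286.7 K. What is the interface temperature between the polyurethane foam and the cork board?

T = 295.2 K

Treat each layer as a resistance in series:
  R_cast iron = (1/2.40 − 1/2.43)/(4πk) = 0.005144/(4π·64.8) = 6.317×10^-6 K/W
  R_polyurethane foam = (1/2.43 − 1/3.05)/(4πk) = 0.08365/(4π·0.0277) = 0.2403 K/W
  R_cork board = (1/3.05 − 1/3.41)/(4πk) = 0.03461/(4π·0.0432) = 0.06376 K/W
ΣR = 6.317×10^-6 + 0.2403 + 0.06376 = 0.3041 K/W
Q = ΔT/ΣR = (327.4 K − 286.7 K)/0.3041 = 133.8 W
From the inner boundary to the polyurethane foam/cork board interface, ΣR_partial = 0.2403 K/W.
T_interface = T_in − Q·ΣR_partial = 327.4 K − (133.8)(0.2403) = 295.2 K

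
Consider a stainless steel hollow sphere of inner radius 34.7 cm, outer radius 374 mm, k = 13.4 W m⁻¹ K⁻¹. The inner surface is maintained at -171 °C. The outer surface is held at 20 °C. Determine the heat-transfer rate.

Q = 1.55×10^5 W

Q = 4πk·ΔT/(1/r₁ − 1/r₂) = 4π × 13.4 × 191 / (1/0.347 − 1/0.374) = 1.55×10^5 W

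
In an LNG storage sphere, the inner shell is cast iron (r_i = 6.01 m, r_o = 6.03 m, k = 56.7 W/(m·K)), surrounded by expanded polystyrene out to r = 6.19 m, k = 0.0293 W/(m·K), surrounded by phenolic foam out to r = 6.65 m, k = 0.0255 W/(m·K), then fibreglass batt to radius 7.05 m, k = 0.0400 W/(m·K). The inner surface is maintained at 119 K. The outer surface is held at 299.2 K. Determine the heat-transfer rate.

Treat each layer as a resistance in series:
  R_cast iron = (1/6.01 − 1/6.03)/(4πk) = 5.519×10^-4/(4π·56.7) = 7.745×10^-7 K/W
  R_expanded polystyrene = (1/6.03 − 1/6.19)/(4πk) = 0.004287/(4π·0.0293) = 0.01164 K/W
  R_phenolic foam = (1/6.19 − 1/6.65)/(4πk) = 0.01117/(4π·0.0255) = 0.03487 K/W
  R_fibreglass batt = (1/6.65 − 1/7.05)/(4πk) = 0.008532/(4π·0.0400) = 0.01697 K/W
ΣR = 7.745×10^-7 + 0.01164 + 0.03487 + 0.01697 = 0.06348 K/W
Q = ΔT/ΣR = (119 K − 299.2 K)/0.06348 = -2840 W
(Negative Q ⇒ heat flows inward; heat gain = 2840 W.)

Q = 2.84 kW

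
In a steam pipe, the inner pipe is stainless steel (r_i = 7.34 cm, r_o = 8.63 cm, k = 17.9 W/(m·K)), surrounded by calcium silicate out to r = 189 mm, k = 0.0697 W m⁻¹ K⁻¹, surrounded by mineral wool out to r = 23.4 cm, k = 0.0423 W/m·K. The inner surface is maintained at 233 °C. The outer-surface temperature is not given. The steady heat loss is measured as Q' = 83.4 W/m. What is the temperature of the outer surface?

T_out = 16.6 °C

Series resistances:
  R'_stainless steel = ln(0.0863/0.0734)/(2πk) = 0.1619/(2π·17.9) = 0.001440 m·K/W
  R'_calcium silicate = ln(0.189/0.0863)/(2πk) = 0.7839/(2π·0.0697) = 1.790 m·K/W
  R'_mineral wool = ln(0.234/0.189)/(2πk) = 0.2136/(2π·0.0423) = 0.8036 m·K/W
ΣR = 2.595 m·K/W
ΔT = Q'·ΣR = 83.4 × 2.595 = 216.4 K
Heat flows outward, so T_out = T_in − ΔT = 233 − 216.4 = 16.6 °C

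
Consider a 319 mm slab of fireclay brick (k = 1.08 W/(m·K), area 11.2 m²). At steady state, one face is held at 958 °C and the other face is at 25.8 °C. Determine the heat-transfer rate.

Q = kA·ΔT/L = 1.08 × 11.2 × |958 °C − 25.8 °C| / 0.319 = 35300 W

Q = 35300 W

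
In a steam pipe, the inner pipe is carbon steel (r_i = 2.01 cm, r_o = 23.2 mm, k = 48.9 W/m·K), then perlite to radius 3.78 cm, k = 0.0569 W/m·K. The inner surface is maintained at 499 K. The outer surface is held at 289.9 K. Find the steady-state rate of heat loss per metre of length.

Q' = 153 W/m

Series thermal resistances, inner to outer:
  R'_carbon steel = ln(0.0232/0.0201)/(2πk) = 0.1434/(2π·48.9) = 4.668×10^-4 m·K/W
  R'_perlite = ln(0.0378/0.0232)/(2πk) = 0.4882/(2π·0.0569) = 1.365 m·K/W
ΣR = 4.668×10^-4 + 1.365 = 1.365 m·K/W
Q' = ΔT/ΣR = (499 K − 289.9 K)/1.365 = 153 W/m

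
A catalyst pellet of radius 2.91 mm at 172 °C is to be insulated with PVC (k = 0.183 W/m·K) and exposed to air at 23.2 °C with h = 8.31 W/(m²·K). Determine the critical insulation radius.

For a sphere, r_cr = 2k_ins/h = 2·0.183/8.31 = 0.0440 m = 4.40 cm

r_cr = 4.40 cm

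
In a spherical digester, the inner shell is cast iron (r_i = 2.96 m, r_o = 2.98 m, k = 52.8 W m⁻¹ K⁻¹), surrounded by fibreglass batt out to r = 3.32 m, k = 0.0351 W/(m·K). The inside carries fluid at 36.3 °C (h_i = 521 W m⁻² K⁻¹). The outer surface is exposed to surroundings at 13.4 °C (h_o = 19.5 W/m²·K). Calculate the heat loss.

Q = 292 W

Resistance network (inner→outer):
  R_conv,in = 1/(4πr²h) = 1/(4π·2.96²·521) = 1.743×10^-5 K/W
  R_cast iron = (1/2.96 − 1/2.98)/(4πk) = 0.002267/(4π·52.8) = 3.417×10^-6 K/W
  R_fibreglass batt = (1/2.98 − 1/3.32)/(4πk) = 0.03437/(4π·0.0351) = 0.07791 K/W
  R_conv,out = 1/(4πr²h) = 1/(4π·3.32²·19.5) = 3.702×10^-4 K/W
ΣR = 1.743×10^-5 + 3.417×10^-6 + 0.07791 + 3.702×10^-4 = 0.07830 K/W
Q = ΔT/ΣR = (36.3 °C − 13.4 °C)/0.07830 = 292 W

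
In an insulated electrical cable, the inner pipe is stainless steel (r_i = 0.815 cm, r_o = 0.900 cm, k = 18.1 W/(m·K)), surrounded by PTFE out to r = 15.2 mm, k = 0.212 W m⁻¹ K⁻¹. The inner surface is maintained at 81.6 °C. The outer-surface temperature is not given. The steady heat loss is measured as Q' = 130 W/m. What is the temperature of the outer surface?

T_out = 30.3 °C

Sum the resistances:
  R'_stainless steel = ln(0.00900/0.00815)/(2πk) = 0.09921/(2π·18.1) = 8.723×10^-4 m·K/W
  R'_PTFE = ln(0.0152/0.00900)/(2πk) = 0.5241/(2π·0.212) = 0.3934 m·K/W
ΣR = 0.3943 m·K/W
ΔT = Q'·ΣR = 130 × 0.3943 = 51.26 K
Heat flows outward, so T_out = T_in − ΔT = 81.6 − 51.26 = 30.3 °C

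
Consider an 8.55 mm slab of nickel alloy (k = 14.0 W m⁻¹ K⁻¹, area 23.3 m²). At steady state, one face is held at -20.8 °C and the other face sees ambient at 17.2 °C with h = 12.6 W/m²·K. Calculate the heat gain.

Q = 11.1 kW

Series thermal resistances, inner to outer:
  R_nickel alloy = L/(kA) = 0.00855/(14.0·23.3) = 2.621×10^-5 K/W
  R_conv,out = 1/(hA) = 1/(12.6·23.3) = 0.003406 K/W
ΣR = 2.621×10^-5 + 0.003406 = 0.003432 K/W
Q = ΔT/ΣR = (-20.8 °C − 17.2 °C)/0.003432 = -11100 W
(Negative Q ⇒ heat flows inward; heat gain = 11100 W.)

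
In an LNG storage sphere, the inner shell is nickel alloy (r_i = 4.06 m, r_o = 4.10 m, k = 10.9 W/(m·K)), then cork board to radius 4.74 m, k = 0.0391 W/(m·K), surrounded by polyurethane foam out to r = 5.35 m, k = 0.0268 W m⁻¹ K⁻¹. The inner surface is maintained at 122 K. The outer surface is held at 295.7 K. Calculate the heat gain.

Q = 1250 W

Resistance network (inner→outer):
  R_nickel alloy = (1/4.06 − 1/4.10)/(4πk) = 0.002403/(4π·10.9) = 1.754×10^-5 K/W
  R_cork board = (1/4.10 − 1/4.74)/(4πk) = 0.03293/(4π·0.0391) = 0.06702 K/W
  R_polyurethane foam = (1/4.74 − 1/5.35)/(4πk) = 0.02405/(4π·0.0268) = 0.07143 K/W
ΣR = 1.754×10^-5 + 0.06702 + 0.07143 = 0.1385 K/W
Q = ΔT/ΣR = (122 K − 295.7 K)/0.1385 = -1250 W
(Negative Q ⇒ heat flows inward; heat gain = 1250 W.)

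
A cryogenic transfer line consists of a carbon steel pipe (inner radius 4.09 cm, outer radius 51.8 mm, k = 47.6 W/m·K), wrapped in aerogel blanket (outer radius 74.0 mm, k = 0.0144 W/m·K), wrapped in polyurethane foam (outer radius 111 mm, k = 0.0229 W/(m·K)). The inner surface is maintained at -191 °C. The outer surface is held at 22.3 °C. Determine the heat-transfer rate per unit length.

Treat each layer as a resistance in series:
  R'_carbon steel = ln(0.0518/0.0409)/(2πk) = 0.2363/(2π·47.6) = 7.900×10^-4 m·K/W
  R'_aerogel blanket = ln(0.0740/0.0518)/(2πk) = 0.3567/(2π·0.0144) = 3.942 m·K/W
  R'_polyurethane foam = ln(0.111/0.0740)/(2πk) = 0.4055/(2π·0.0229) = 2.818 m·K/W
ΣR = 7.900×10^-4 + 3.942 + 2.818 = 6.761 m·K/W
Q' = ΔT/ΣR = (-191 °C − 22.3 °C)/6.761 = -31.5 W/m
(Negative Q' ⇒ heat flows inward; heat gain = 31.5 W/m.)

Q' = 31.5 W/m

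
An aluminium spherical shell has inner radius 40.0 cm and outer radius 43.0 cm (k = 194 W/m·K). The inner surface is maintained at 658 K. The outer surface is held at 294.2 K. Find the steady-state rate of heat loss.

Q = 5080 kW

Q = 4πk·ΔT/(1/r₁ − 1/r₂) = 4π × 194 × 363.8 / (1/0.400 − 1/0.430) = 5.08×10^6 W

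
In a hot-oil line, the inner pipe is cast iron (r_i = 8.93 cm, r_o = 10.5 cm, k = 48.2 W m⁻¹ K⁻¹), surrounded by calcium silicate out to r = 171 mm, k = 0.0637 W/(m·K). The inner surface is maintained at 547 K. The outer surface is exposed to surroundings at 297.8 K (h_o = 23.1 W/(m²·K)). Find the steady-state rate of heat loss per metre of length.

Q' = 198 W/m

Treat each layer as a resistance in series:
  R'_cast iron = ln(0.105/0.0893)/(2πk) = 0.1620/(2π·48.2) = 5.348×10^-4 m·K/W
  R'_calcium silicate = ln(0.171/0.105)/(2πk) = 0.4877/(2π·0.0637) = 1.219 m·K/W
  R'_conv,out = 1/(2πr h) = 1/(2π·0.171·23.1) = 0.04029 m·K/W
ΣR = 5.348×10^-4 + 1.219 + 0.04029 = 1.260 m·K/W
Q' = ΔT/ΣR = (547 K − 297.8 K)/1.260 = 198 W/m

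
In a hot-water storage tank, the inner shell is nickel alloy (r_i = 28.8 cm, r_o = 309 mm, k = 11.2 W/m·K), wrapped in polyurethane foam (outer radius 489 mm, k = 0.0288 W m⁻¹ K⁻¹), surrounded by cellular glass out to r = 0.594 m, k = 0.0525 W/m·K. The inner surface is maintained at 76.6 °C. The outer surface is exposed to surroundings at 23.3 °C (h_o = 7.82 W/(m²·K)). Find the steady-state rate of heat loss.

Resistance network (inner→outer):
  R_nickel alloy = (1/0.288 − 1/0.309)/(4πk) = 0.2360/(4π·11.2) = 0.001677 K/W
  R_polyurethane foam = (1/0.309 − 1/0.489)/(4πk) = 1.191/(4π·0.0288) = 3.292 K/W
  R_cellular glass = (1/0.489 − 1/0.594)/(4πk) = 0.3615/(4π·0.0525) = 0.5479 K/W
  R_conv,out = 1/(4πr²h) = 1/(4π·0.594²·7.82) = 0.02884 K/W
ΣR = 0.001677 + 3.292 + 0.5479 + 0.02884 = 3.870 K/W
Q = ΔT/ΣR = (76.6 °C − 23.3 °C)/3.870 = 13.8 W

Q = 13.8 W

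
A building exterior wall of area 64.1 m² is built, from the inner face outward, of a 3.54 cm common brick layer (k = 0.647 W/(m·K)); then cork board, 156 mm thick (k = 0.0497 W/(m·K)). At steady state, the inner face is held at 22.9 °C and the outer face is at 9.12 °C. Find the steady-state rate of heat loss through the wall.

Q = 277 W

Treat each layer as a resistance in series:
  R_common brick = L/(kA) = 0.0354/(0.647·64.1) = 8.536×10^-4 K/W
  R_cork board = L/(kA) = 0.156/(0.0497·64.1) = 0.04897 K/W
ΣR = 8.536×10^-4 + 0.04897 = 0.04982 K/W
Q = ΔT/ΣR = (22.9 °C − 9.12 °C)/0.04982 = 277 W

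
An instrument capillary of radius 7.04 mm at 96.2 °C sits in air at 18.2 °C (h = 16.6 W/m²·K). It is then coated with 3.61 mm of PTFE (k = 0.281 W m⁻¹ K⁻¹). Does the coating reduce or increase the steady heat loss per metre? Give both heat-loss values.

Critical radius for a cylinder: r_cr = k/h = 0.0169 m = 1.69 cm.
Outer radius after coating: r₂ = 0.00704 + 0.00361 = 0.01065 m.
Since r₁ < r_cr and r₂ ≤ r_cr, the coating moves toward the maximum at r_cr — heat loss rises.
Bare: R = 1/(2πr₁h) = 1.362 m·K/W; Q = 78/1.362 = 57.3 W/m.
Coated: R = R_cond + R_conv = 1.135 m·K/W; Q = 78/1.135 = 68.7 W/m.

increases: 57.3 → 68.7 W/m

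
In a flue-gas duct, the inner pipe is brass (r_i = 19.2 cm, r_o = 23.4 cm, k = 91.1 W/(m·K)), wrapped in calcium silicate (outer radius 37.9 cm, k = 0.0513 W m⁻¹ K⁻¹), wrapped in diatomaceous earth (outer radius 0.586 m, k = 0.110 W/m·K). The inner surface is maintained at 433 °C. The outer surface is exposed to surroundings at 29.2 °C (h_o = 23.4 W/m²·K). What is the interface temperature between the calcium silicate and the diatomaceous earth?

T = 150 °C

Treat each layer as a resistance in series:
  R'_brass = ln(0.234/0.192)/(2πk) = 0.1978/(2π·91.1) = 3.456×10^-4 m·K/W
  R'_calcium silicate = ln(0.379/0.234)/(2πk) = 0.4822/(2π·0.0513) = 1.496 m·K/W
  R'_diatomaceous earth = ln(0.586/0.379)/(2πk) = 0.4358/(2π·0.110) = 0.6305 m·K/W
  R'_conv,out = 1/(2πr h) = 1/(2π·0.586·23.4) = 0.01161 m·K/W
ΣR = 3.456×10^-4 + 1.496 + 0.6305 + 0.01161 = 2.138 m·K/W
Q' = ΔT/ΣR = (433 °C − 29.2 °C)/2.138 = 188.9 W/m
From the inner boundary to the calcium silicate/diatomaceous earth interface, ΣR_partial = 1.496 m·K/W.
T_interface = T_in − Q'·ΣR_partial = 433 °C − (188.9)(1.496) = 150 °C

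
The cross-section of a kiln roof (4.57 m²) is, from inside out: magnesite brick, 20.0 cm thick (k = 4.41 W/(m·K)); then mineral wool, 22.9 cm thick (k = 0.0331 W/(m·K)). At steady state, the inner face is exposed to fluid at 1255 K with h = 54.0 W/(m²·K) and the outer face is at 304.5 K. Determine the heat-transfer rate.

Series thermal resistances, inner to outer:
  R_conv,in = 1/(hA) = 1/(54.0·4.57) = 0.004052 K/W
  R_magnesite brick = L/(kA) = 0.200/(4.41·4.57) = 0.009924 K/W
  R_mineral wool = L/(kA) = 0.229/(0.0331·4.57) = 1.514 K/W
ΣR = 0.004052 + 0.009924 + 1.514 = 1.528 K/W
Q = ΔT/ΣR = (1255 K − 304.5 K)/1.528 = 622 W

Q = 622 W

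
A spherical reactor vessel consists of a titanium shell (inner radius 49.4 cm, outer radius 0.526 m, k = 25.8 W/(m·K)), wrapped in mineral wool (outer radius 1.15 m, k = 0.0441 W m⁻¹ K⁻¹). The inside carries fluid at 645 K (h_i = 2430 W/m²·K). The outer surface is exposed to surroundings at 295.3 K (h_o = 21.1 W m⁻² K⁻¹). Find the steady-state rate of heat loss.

Treat each layer as a resistance in series:
  R_conv,in = 1/(4πr²h) = 1/(4π·0.494²·2430) = 1.342×10^-4 K/W
  R_titanium = (1/0.494 − 1/0.526)/(4πk) = 0.1232/(4π·25.8) = 3.798×10^-4 K/W
  R_mineral wool = (1/0.526 − 1/1.15)/(4πk) = 1.032/(4π·0.0441) = 1.861 K/W
  R_conv,out = 1/(4πr²h) = 1/(4π·1.15²·21.1) = 0.002852 K/W
ΣR = 1.342×10^-4 + 3.798×10^-4 + 1.861 + 0.002852 = 1.864 K/W
Q = ΔT/ΣR = (645 K − 295.3 K)/1.864 = 188 W

Q = 188 W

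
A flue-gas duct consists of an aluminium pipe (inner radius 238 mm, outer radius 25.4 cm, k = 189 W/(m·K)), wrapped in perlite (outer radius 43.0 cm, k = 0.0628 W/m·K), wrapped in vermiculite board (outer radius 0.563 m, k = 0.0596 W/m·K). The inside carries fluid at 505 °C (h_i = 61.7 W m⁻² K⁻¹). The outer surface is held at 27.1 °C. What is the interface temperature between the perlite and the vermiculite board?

T = 194 °C

Series thermal resistances, inner to outer:
  R'_conv,in = 1/(2πr h) = 1/(2π·0.238·61.7) = 0.01084 m·K/W
  R'_aluminium = ln(0.254/0.238)/(2πk) = 0.06506/(2π·189) = 5.479×10^-5 m·K/W
  R'_perlite = ln(0.430/0.254)/(2πk) = 0.5265/(2π·0.0628) = 1.334 m·K/W
  R'_vermiculite board = ln(0.563/0.430)/(2πk) = 0.2695/(2π·0.0596) = 0.7197 m·K/W
ΣR = 0.01084 + 5.479×10^-5 + 1.334 + 0.7197 = 2.065 m·K/W
Q' = ΔT/ΣR = (505 °C − 27.1 °C)/2.065 = 231.4 W/m
From the inner boundary to the perlite/vermiculite board interface, ΣR_partial = 1.345 m·K/W.
T_interface = T_in − Q'·ΣR_partial = 505 °C − (231.4)(1.345) = 194 °C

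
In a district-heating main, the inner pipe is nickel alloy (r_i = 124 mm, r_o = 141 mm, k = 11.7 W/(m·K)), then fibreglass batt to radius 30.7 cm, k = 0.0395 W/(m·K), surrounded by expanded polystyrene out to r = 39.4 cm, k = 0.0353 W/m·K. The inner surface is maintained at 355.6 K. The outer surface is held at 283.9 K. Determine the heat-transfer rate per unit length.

Treat each layer as a resistance in series:
  R'_nickel alloy = ln(0.141/0.124)/(2πk) = 0.1285/(2π·11.7) = 0.001748 m·K/W
  R'_fibreglass batt = ln(0.307/0.141)/(2πk) = 0.7781/(2π·0.0395) = 3.135 m·K/W
  R'_expanded polystyrene = ln(0.394/0.307)/(2πk) = 0.2495/(2π·0.0353) = 1.125 m·K/W
ΣR = 0.001748 + 3.135 + 1.125 = 4.262 m·K/W
Q' = ΔT/ΣR = (355.6 K − 283.9 K)/4.262 = 16.8 W/m

Q' = 16.8 W/m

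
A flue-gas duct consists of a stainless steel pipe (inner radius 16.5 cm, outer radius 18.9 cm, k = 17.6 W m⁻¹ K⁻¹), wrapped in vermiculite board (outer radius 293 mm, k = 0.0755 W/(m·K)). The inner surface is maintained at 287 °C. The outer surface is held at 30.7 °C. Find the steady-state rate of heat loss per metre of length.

Q' = 277 W/m

Treat each layer as a resistance in series:
  R'_stainless steel = ln(0.189/0.165)/(2πk) = 0.1358/(2π·17.6) = 0.001228 m·K/W
  R'_vermiculite board = ln(0.293/0.189)/(2πk) = 0.4384/(2π·0.0755) = 0.9242 m·K/W
ΣR = 0.001228 + 0.9242 = 0.9254 m·K/W
Q' = ΔT/ΣR = (287 °C − 30.7 °C)/0.9254 = 277 W/m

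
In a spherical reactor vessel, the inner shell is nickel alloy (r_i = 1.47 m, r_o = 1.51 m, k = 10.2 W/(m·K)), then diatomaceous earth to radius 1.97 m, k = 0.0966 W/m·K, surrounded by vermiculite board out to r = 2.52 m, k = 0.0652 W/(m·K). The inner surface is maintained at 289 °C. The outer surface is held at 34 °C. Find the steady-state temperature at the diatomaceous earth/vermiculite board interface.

Resistance network (inner→outer):
  R_nickel alloy = (1/1.47 − 1/1.51)/(4πk) = 0.01802/(4π·10.2) = 1.406×10^-4 K/W
  R_diatomaceous earth = (1/1.51 − 1/1.97)/(4πk) = 0.1546/(4π·0.0966) = 0.1274 K/W
  R_vermiculite board = (1/1.97 − 1/2.52)/(4πk) = 0.1108/(4π·0.0652) = 0.1352 K/W
ΣR = 1.406×10^-4 + 0.1274 + 0.1352 = 0.2627 K/W
Q = ΔT/ΣR = (289 °C − 34 °C)/0.2627 = 970.7 W
From the inner boundary to the diatomaceous earth/vermiculite board interface, ΣR_partial = 0.1275 K/W.
T_interface = T_in − Q·ΣR_partial = 289 °C − (970.7)(0.1275) = 165 °C

T = 165 °C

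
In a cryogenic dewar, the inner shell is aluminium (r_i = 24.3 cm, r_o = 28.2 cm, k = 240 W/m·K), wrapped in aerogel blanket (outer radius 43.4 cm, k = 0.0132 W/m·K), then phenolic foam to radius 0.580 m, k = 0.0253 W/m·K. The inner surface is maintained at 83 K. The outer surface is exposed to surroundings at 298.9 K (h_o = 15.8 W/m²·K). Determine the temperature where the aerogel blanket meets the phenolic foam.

Resistance network (inner→outer):
  R_aluminium = (1/0.243 − 1/0.282)/(4πk) = 0.5691/(4π·240) = 1.887×10^-4 K/W
  R_aerogel blanket = (1/0.282 − 1/0.434)/(4πk) = 1.242/(4π·0.0132) = 7.487 K/W
  R_phenolic foam = (1/0.434 − 1/0.580)/(4πk) = 0.5800/(4π·0.0253) = 1.824 K/W
  R_conv,out = 1/(4πr²h) = 1/(4π·0.580²·15.8) = 0.01497 K/W
ΣR = 1.887×10^-4 + 7.487 + 1.824 + 0.01497 = 9.326 K/W
Q = ΔT/ΣR = (83 K − 298.9 K)/9.326 = -23.15 W
From the inner boundary to the aerogel blanket/phenolic foam interface, ΣR_partial = 7.487 K/W.
T_interface = T_in − Q·ΣR_partial = 83 K − (-23.15)(7.487) = 256.3 K

T = 256.3 K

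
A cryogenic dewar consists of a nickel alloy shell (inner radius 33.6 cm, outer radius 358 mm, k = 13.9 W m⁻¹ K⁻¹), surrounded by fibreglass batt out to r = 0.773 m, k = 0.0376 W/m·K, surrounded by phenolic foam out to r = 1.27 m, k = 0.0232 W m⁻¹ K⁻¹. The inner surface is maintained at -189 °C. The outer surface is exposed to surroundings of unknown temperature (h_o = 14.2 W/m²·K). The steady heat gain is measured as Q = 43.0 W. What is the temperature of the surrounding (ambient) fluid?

Sum the resistances:
  R_nickel alloy = (1/0.336 − 1/0.358)/(4πk) = 0.1829/(4π·13.9) = 0.001047 K/W
  R_fibreglass batt = (1/0.358 − 1/0.773)/(4πk) = 1.500/(4π·0.0376) = 3.174 K/W
  R_phenolic foam = (1/0.773 − 1/1.27)/(4πk) = 0.5063/(4π·0.0232) = 1.737 K/W
  R_conv,out = 1/(4πr²h) = 1/(4π·1.27²·14.2) = 0.003475 K/W
ΣR = 4.915 K/W
ΔT = Q·ΣR = 43.0 × 4.915 = 211.3 K
Heat flows inward, so T_out = T_in + ΔT = -189 + 211.3 = 22.3 °C

T_out = 22.3 °C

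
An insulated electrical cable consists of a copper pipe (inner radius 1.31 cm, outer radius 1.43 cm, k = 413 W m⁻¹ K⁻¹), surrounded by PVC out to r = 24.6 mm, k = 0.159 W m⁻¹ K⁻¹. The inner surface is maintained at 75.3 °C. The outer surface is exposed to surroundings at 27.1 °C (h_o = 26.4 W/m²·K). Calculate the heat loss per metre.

Q' = 61.2 W/m

Resistance network (inner→outer):
  R'_copper = ln(0.0143/0.0131)/(2πk) = 0.08765/(2π·413) = 3.378×10^-5 m·K/W
  R'_PVC = ln(0.0246/0.0143)/(2πk) = 0.5425/(2π·0.159) = 0.5430 m·K/W
  R'_conv,out = 1/(2πr h) = 1/(2π·0.0246·26.4) = 0.2451 m·K/W
ΣR = 3.378×10^-5 + 0.5430 + 0.2451 = 0.7881 m·K/W
Q' = ΔT/ΣR = (75.3 °C − 27.1 °C)/0.7881 = 61.2 W/m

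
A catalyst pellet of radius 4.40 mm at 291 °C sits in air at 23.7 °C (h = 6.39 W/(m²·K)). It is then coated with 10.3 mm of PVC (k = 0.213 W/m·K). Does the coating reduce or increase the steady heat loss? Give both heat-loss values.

increases: 0.416 → 2.28 W

Critical radius for a sphere: r_cr = 2k/h = 0.0667 m = 6.67 cm.
Outer radius after coating: r₂ = 0.00440 + 0.0103 = 0.01470 m.
Since r₁ < r_cr and r₂ ≤ r_cr, the coating moves toward the maximum at r_cr — heat loss rises.
Bare: R = 1/(4πr₁²h) = 643.3 K/W; Q = 267.3/643.3 = 0.416 W.
Coated: R = R_cond + R_conv = 117.1 K/W; Q = 267.3/117.1 = 2.28 W.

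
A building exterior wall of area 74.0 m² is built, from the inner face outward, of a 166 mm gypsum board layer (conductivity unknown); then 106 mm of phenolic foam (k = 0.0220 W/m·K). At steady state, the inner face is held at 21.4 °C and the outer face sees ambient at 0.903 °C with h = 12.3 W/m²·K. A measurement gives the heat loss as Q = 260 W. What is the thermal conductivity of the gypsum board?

k = 0.178 W/m·K

ΣR = ΔT/Q = |21.4 − 0.903|/260 = 0.07883 K/W
Known resistances:
  R_phenolic foam = L/(kA) = 0.106/(0.0220·74.0) = 0.06511 K/W
  R_conv,out = 1/(hA) = 1/(12.3·74.0) = 0.001099 K/W
R_gypsum board = ΣR − ΣR_known = 0.07883 − 0.06621 = 0.01262 K/W
L/(kA) = 0.01262 ⇒ k = 0.166/(0.01262·74.0) = 0.178 W/m·K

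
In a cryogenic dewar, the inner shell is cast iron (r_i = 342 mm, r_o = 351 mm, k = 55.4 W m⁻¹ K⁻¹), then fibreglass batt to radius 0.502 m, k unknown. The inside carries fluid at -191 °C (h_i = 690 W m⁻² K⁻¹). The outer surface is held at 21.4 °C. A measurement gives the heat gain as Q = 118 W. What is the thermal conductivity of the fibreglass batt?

k = 0.0379 W/m·K

ΣR = ΔT/Q = |-191 − 21.4|/118 = 1.800 K/W
Known resistances:
  R_conv,in = 1/(4πr²h) = 1/(4π·0.342²·690) = 9.860×10^-4 K/W
  R_cast iron = (1/0.342 − 1/0.351)/(4πk) = 0.07497/(4π·55.4) = 1.077×10^-4 K/W
R_fibreglass batt = ΣR − ΣR_known = 1.800 − 0.001094 = 1.799 K/W
(1/r₁−1/r₂)/(4πk) = 1.799 ⇒ k = 0.8570/(4π·1.799) = 0.0379 W/m·K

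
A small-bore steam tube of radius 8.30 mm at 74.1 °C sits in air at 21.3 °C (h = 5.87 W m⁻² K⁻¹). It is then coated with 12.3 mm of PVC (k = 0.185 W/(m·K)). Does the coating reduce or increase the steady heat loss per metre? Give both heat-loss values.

Critical radius for a cylinder: r_cr = k/h = 0.0315 m = 3.15 cm.
Outer radius after coating: r₂ = 0.00830 + 0.0123 = 0.02060 m.
Since r₁ < r_cr and r₂ ≤ r_cr, the coating moves toward the maximum at r_cr — heat loss rises.
Bare: R = 1/(2πr₁h) = 3.267 m·K/W; Q = 52.8/3.267 = 16.2 W/m.
Coated: R = R_cond + R_conv = 2.098 m·K/W; Q = 52.8/2.098 = 25.2 W/m.

increases: 16.2 → 25.2 W/m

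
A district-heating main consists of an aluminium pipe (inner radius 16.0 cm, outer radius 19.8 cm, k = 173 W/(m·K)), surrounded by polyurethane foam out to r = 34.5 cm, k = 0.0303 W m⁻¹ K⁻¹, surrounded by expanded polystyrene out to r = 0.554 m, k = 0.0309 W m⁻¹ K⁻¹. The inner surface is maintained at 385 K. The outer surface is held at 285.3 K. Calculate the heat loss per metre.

Series thermal resistances, inner to outer:
  R'_aluminium = ln(0.198/0.160)/(2πk) = 0.2131/(2π·173) = 1.960×10^-4 m·K/W
  R'_polyurethane foam = ln(0.345/0.198)/(2πk) = 0.5553/(2π·0.0303) = 2.917 m·K/W
  R'_expanded polystyrene = ln(0.554/0.345)/(2πk) = 0.4736/(2π·0.0309) = 2.439 m·K/W
ΣR = 1.960×10^-4 + 2.917 + 2.439 = 5.356 m·K/W
Q' = ΔT/ΣR = (385 K − 285.3 K)/5.356 = 18.6 W/m

Q' = 18.6 W/m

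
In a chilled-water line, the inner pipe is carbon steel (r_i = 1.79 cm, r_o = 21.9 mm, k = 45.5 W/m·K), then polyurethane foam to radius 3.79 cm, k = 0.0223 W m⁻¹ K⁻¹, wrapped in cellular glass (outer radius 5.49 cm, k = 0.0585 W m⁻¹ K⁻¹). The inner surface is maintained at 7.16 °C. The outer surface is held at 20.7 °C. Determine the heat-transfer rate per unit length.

Q' = 2.75 W/m

Resistance network (inner→outer):
  R'_carbon steel = ln(0.0219/0.0179)/(2πk) = 0.2017/(2π·45.5) = 7.055×10^-4 m·K/W
  R'_polyurethane foam = ln(0.0379/0.0219)/(2πk) = 0.5485/(2π·0.0223) = 3.914 m·K/W
  R'_cellular glass = ln(0.0549/0.0379)/(2πk) = 0.3706/(2π·0.0585) = 1.008 m·K/W
ΣR = 7.055×10^-4 + 3.914 + 1.008 = 4.923 m·K/W
Q' = ΔT/ΣR = (7.16 °C − 20.7 °C)/4.923 = -2.75 W/m
(Negative Q' ⇒ heat flows inward; heat gain = 2.75 W/m.)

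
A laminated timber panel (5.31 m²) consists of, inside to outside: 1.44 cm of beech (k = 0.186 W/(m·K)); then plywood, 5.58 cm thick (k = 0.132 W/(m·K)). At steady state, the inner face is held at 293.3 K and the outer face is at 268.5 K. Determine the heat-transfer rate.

Q = 263 W

Series thermal resistances, inner to outer:
  R_beech = L/(kA) = 0.0144/(0.186·5.31) = 0.01458 K/W
  R_plywood = L/(kA) = 0.0558/(0.132·5.31) = 0.07961 K/W
ΣR = 0.01458 + 0.07961 = 0.09419 K/W
Q = ΔT/ΣR = (293.3 K − 268.5 K)/0.09419 = 263 W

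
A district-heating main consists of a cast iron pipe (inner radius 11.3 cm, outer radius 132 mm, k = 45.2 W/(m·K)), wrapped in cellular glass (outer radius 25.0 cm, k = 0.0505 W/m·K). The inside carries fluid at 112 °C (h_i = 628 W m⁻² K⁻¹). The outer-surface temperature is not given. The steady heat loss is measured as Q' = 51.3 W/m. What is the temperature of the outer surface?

T_out = 8.6 °C

Series resistances:
  R'_conv,in = 1/(2πr h) = 1/(2π·0.113·628) = 0.002243 m·K/W
  R'_cast iron = ln(0.132/0.113)/(2πk) = 0.1554/(2π·45.2) = 5.472×10^-4 m·K/W
  R'_cellular glass = ln(0.250/0.132)/(2πk) = 0.6387/(2π·0.0505) = 2.013 m·K/W
ΣR = 2.016 m·K/W
ΔT = Q'·ΣR = 51.3 × 2.016 = 103.4 K
Heat flows outward, so T_out = T_in − ΔT = 112 − 103.4 = 8.6 °C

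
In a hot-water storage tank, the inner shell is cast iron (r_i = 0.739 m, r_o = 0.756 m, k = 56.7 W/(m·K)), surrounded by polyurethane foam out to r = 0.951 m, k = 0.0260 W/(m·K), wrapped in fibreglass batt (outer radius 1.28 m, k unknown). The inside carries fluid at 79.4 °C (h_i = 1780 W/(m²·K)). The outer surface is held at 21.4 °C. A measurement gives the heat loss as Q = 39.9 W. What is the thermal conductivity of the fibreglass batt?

ΣR = ΔT/Q = |79.4 − 21.4|/39.9 = 1.454 K/W
Known resistances:
  R_conv,in = 1/(4πr²h) = 1/(4π·0.739²·1780) = 8.186×10^-5 K/W
  R_cast iron = (1/0.739 − 1/0.756)/(4πk) = 0.03043/(4π·56.7) = 4.271×10^-5 K/W
  R_polyurethane foam = (1/0.756 − 1/0.951)/(4πk) = 0.2712/(4π·0.0260) = 0.8301 K/W
R_fibreglass batt = ΣR − ΣR_known = 1.454 − 0.8302 = 0.6238 K/W
(1/r₁−1/r₂)/(4πk) = 0.6238 ⇒ k = 0.2703/(4π·0.6238) = 0.0345 W/m·K

k = 0.0345 W/m·K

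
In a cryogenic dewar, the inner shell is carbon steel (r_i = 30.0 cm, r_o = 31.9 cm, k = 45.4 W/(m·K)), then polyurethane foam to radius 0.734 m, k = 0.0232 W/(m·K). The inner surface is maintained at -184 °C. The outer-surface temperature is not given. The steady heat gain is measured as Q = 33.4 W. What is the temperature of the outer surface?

Series resistances:
  R_carbon steel = (1/0.300 − 1/0.319)/(4πk) = 0.1985/(4π·45.4) = 3.480×10^-4 K/W
  R_polyurethane foam = (1/0.319 − 1/0.734)/(4πk) = 1.772/(4π·0.0232) = 6.079 K/W
ΣR = 6.080 K/W
ΔT = Q·ΣR = 33.4 × 6.080 = 203.1 K
Heat flows inward, so T_out = T_in + ΔT = -184 + 203.1 = 19.1 °C

T_out = 19.1 °C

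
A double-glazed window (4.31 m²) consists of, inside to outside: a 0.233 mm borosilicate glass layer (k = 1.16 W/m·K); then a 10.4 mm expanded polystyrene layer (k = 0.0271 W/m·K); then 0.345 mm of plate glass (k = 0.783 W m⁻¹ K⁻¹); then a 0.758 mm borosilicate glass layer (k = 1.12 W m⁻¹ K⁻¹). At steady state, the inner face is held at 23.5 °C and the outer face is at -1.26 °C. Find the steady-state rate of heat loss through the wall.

Q = 277 W

Treat each layer as a resistance in series:
  R_borosilicate glass = L/(kA) = 2.33×10^-4/(1.16·4.31) = 4.660×10^-5 K/W
  R_expanded polystyrene = L/(kA) = 0.0104/(0.0271·4.31) = 0.08904 K/W
  R_plate glass = L/(kA) = 3.45×10^-4/(0.783·4.31) = 1.022×10^-4 K/W
  R_borosilicate glass = L/(kA) = 7.58×10^-4/(1.12·4.31) = 1.570×10^-4 K/W
ΣR = 4.660×10^-5 + 0.08904 + 1.022×10^-4 + 1.570×10^-4 = 0.08935 K/W
Q = ΔT/ΣR = (23.5 °C − -1.26 °C)/0.08935 = 277 W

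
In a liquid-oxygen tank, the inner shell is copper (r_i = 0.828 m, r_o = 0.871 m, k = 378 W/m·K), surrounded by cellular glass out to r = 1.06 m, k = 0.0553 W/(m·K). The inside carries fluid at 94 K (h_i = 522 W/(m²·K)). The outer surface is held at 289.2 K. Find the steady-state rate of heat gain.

Q = 662 W

Treat each layer as a resistance in series:
  R_conv,in = 1/(4πr²h) = 1/(4π·0.828²·522) = 2.224×10^-4 K/W
  R_copper = (1/0.828 − 1/0.871)/(4πk) = 0.05962/(4π·378) = 1.255×10^-5 K/W
  R_cellular glass = (1/0.871 − 1/1.06)/(4πk) = 0.2047/(4π·0.0553) = 0.2946 K/W
ΣR = 2.224×10^-4 + 1.255×10^-5 + 0.2946 = 0.2948 K/W
Q = ΔT/ΣR = (94 K − 289.2 K)/0.2948 = -662 W
(Negative Q ⇒ heat flows inward; heat gain = 662 W.)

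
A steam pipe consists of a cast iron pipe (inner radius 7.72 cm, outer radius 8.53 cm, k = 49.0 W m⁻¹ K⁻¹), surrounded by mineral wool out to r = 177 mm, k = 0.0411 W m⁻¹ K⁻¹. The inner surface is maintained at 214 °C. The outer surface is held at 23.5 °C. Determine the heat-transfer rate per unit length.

Q' = 67.4 W/m

Treat each layer as a resistance in series:
  R'_cast iron = ln(0.0853/0.0772)/(2πk) = 0.09977/(2π·49.0) = 3.241×10^-4 m·K/W
  R'_mineral wool = ln(0.177/0.0853)/(2πk) = 0.7300/(2π·0.0411) = 2.827 m·K/W
ΣR = 3.241×10^-4 + 2.827 = 2.827 m·K/W
Q' = ΔT/ΣR = (214 °C − 23.5 °C)/2.827 = 67.4 W/m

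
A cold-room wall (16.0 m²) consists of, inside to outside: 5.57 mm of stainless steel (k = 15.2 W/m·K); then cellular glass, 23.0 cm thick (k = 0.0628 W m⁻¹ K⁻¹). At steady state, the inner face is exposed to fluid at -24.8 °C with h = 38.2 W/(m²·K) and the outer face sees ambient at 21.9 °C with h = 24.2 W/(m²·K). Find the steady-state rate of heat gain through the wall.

Series thermal resistances, inner to outer:
  R_conv,in = 1/(hA) = 1/(38.2·16.0) = 0.001636 K/W
  R_stainless steel = L/(kA) = 0.00557/(15.2·16.0) = 2.290×10^-5 K/W
  R_cellular glass = L/(kA) = 0.230/(0.0628·16.0) = 0.2289 K/W
  R_conv,out = 1/(hA) = 1/(24.2·16.0) = 0.002583 K/W
ΣR = 0.001636 + 2.290×10^-5 + 0.2289 + 0.002583 = 0.2331 K/W
Q = ΔT/ΣR = (-24.8 °C − 21.9 °C)/0.2331 = -200 W
(Negative Q ⇒ heat flows inward; heat gain = 200 W.)

Q = 200 W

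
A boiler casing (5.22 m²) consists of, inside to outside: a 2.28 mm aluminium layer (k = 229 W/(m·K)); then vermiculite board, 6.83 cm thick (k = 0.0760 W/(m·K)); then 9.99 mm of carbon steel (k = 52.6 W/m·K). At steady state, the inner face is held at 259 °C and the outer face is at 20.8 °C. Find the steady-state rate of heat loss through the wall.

Series thermal resistances, inner to outer:
  R_aluminium = L/(kA) = 0.00228/(229·5.22) = 1.907×10^-6 K/W
  R_vermiculite board = L/(kA) = 0.0683/(0.0760·5.22) = 0.1722 K/W
  R_carbon steel = L/(kA) = 0.00999/(52.6·5.22) = 3.638×10^-5 K/W
ΣR = 1.907×10^-6 + 0.1722 + 3.638×10^-5 = 0.1722 K/W
Q = ΔT/ΣR = (259 °C − 20.8 °C)/0.1722 = 1380 W

Q = 1380 W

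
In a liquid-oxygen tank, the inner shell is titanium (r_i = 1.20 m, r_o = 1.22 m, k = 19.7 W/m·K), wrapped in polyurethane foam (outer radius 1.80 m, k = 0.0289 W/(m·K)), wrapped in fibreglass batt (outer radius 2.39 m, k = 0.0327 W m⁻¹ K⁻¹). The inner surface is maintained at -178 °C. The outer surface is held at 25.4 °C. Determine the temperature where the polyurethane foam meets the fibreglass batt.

T = -38.6 °C

Series thermal resistances, inner to outer:
  R_titanium = (1/1.20 − 1/1.22)/(4πk) = 0.01366/(4π·19.7) = 5.518×10^-5 K/W
  R_polyurethane foam = (1/1.22 − 1/1.80)/(4πk) = 0.2641/(4π·0.0289) = 0.7273 K/W
  R_fibreglass batt = (1/1.80 − 1/2.39)/(4πk) = 0.1371/(4π·0.0327) = 0.3338 K/W
ΣR = 5.518×10^-5 + 0.7273 + 0.3338 = 1.061 K/W
Q = ΔT/ΣR = (-178 °C − 25.4 °C)/1.061 = -191.7 W
From the inner boundary to the polyurethane foam/fibreglass batt interface, ΣR_partial = 0.7274 K/W.
T_interface = T_in − Q·ΣR_partial = -178 °C − (-191.7)(0.7274) = -38.6 °C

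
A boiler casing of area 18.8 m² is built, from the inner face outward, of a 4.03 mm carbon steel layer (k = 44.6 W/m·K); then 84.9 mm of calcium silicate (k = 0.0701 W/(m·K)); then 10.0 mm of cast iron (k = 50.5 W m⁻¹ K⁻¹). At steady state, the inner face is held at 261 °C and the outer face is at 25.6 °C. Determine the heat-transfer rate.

Resistance network (inner→outer):
  R_carbon steel = L/(kA) = 0.00403/(44.6·18.8) = 4.806×10^-6 K/W
  R_calcium silicate = L/(kA) = 0.0849/(0.0701·18.8) = 0.06442 K/W
  R_cast iron = L/(kA) = 0.0100/(50.5·18.8) = 1.053×10^-5 K/W
ΣR = 4.806×10^-6 + 0.06442 + 1.053×10^-5 = 0.06444 K/W
Q = ΔT/ΣR = (261 °C − 25.6 °C)/0.06444 = 3650 W

Q = 3.65 kW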